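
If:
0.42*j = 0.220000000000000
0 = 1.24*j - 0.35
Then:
No Solution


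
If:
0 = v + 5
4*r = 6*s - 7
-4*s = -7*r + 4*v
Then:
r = -46/13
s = -31/26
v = -5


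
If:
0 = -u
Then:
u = 0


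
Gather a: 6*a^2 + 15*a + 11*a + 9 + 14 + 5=6*a^2 + 26*a + 28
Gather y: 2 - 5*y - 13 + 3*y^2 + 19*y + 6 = 3*y^2 + 14*y - 5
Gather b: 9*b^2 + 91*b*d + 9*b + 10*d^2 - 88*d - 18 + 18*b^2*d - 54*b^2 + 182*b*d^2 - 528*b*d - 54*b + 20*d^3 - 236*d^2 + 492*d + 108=b^2*(18*d - 45) + b*(182*d^2 - 437*d - 45) + 20*d^3 - 226*d^2 + 404*d + 90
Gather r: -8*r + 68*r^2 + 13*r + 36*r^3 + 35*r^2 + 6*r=36*r^3 + 103*r^2 + 11*r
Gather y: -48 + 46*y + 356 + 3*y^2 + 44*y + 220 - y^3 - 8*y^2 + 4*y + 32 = -y^3 - 5*y^2 + 94*y + 560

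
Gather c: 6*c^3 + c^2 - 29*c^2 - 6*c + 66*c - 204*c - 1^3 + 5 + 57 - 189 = 6*c^3 - 28*c^2 - 144*c - 128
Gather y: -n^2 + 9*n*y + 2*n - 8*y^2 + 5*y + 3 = -n^2 + 2*n - 8*y^2 + y*(9*n + 5) + 3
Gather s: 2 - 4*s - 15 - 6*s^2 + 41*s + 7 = -6*s^2 + 37*s - 6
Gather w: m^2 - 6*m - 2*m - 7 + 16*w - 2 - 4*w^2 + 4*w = m^2 - 8*m - 4*w^2 + 20*w - 9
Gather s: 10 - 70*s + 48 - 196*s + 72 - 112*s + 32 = 162 - 378*s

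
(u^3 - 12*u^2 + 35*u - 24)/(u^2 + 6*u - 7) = (u^2 - 11*u + 24)/(u + 7)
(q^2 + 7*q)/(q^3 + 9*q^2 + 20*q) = (q + 7)/(q^2 + 9*q + 20)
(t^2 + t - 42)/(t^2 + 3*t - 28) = (t - 6)/(t - 4)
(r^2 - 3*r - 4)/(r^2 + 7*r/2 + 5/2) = 2*(r - 4)/(2*r + 5)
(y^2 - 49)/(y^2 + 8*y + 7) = (y - 7)/(y + 1)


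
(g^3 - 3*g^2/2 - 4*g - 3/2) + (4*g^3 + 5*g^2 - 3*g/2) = 5*g^3 + 7*g^2/2 - 11*g/2 - 3/2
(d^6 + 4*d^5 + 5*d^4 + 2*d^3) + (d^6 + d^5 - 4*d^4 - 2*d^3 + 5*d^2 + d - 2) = 2*d^6 + 5*d^5 + d^4 + 5*d^2 + d - 2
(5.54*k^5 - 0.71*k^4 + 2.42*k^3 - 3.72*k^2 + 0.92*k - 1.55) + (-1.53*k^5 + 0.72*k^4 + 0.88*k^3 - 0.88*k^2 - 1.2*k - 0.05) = 4.01*k^5 + 0.01*k^4 + 3.3*k^3 - 4.6*k^2 - 0.28*k - 1.6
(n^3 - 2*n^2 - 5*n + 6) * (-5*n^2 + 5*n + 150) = -5*n^5 + 15*n^4 + 165*n^3 - 355*n^2 - 720*n + 900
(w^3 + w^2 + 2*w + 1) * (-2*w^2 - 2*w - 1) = -2*w^5 - 4*w^4 - 7*w^3 - 7*w^2 - 4*w - 1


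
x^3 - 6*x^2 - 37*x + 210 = (x - 7)*(x - 5)*(x + 6)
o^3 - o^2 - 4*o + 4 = (o - 2)*(o - 1)*(o + 2)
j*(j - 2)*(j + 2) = j^3 - 4*j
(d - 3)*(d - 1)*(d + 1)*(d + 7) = d^4 + 4*d^3 - 22*d^2 - 4*d + 21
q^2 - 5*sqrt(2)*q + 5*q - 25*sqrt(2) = (q + 5)*(q - 5*sqrt(2))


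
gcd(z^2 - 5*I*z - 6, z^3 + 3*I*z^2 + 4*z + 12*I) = z - 2*I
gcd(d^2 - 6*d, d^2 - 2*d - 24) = d - 6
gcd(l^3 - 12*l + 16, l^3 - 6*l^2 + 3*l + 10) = l - 2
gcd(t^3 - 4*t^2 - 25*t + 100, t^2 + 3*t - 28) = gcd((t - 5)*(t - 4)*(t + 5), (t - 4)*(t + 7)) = t - 4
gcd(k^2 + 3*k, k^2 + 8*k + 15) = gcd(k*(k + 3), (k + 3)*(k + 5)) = k + 3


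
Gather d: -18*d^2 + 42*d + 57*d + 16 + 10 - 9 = -18*d^2 + 99*d + 17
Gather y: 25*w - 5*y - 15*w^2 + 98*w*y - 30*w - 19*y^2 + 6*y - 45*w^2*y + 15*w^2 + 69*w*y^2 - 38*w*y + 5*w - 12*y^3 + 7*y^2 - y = -12*y^3 + y^2*(69*w - 12) + y*(-45*w^2 + 60*w)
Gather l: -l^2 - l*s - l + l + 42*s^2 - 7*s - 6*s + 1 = -l^2 - l*s + 42*s^2 - 13*s + 1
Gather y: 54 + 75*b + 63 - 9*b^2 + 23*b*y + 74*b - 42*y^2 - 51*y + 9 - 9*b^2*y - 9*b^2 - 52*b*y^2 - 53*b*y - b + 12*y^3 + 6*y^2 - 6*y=-18*b^2 + 148*b + 12*y^3 + y^2*(-52*b - 36) + y*(-9*b^2 - 30*b - 57) + 126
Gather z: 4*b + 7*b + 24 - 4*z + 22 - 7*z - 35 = 11*b - 11*z + 11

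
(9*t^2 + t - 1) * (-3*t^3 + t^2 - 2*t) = -27*t^5 + 6*t^4 - 14*t^3 - 3*t^2 + 2*t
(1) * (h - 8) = h - 8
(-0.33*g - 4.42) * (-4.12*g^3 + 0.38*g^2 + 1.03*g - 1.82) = 1.3596*g^4 + 18.085*g^3 - 2.0195*g^2 - 3.952*g + 8.0444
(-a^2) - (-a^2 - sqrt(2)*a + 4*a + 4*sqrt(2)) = -4*a + sqrt(2)*a - 4*sqrt(2)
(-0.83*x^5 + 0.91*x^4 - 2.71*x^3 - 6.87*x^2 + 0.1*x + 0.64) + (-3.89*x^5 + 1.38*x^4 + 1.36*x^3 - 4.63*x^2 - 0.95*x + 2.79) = -4.72*x^5 + 2.29*x^4 - 1.35*x^3 - 11.5*x^2 - 0.85*x + 3.43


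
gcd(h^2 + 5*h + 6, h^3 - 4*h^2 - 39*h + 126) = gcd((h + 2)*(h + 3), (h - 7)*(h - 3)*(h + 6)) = 1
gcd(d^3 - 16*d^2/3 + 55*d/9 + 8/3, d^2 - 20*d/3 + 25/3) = 1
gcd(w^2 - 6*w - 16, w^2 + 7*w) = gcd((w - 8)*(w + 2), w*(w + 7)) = 1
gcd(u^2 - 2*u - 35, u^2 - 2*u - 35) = u^2 - 2*u - 35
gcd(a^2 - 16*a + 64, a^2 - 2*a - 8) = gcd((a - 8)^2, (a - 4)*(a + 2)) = 1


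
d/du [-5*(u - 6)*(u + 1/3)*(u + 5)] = -15*u^2 + 20*u/3 + 455/3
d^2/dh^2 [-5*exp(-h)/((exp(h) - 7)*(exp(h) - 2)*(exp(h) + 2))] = 5*(-16*exp(6*h) + 161*exp(5*h) - 393*exp(4*h) - 280*exp(3*h) + 328*exp(2*h) + 336*exp(h) - 784)*exp(-h)/(exp(9*h) - 21*exp(8*h) + 135*exp(7*h) - 91*exp(6*h) - 1716*exp(5*h) + 3108*exp(4*h) + 6992*exp(3*h) - 15120*exp(2*h) - 9408*exp(h) + 21952)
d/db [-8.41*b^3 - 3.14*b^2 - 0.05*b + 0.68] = -25.23*b^2 - 6.28*b - 0.05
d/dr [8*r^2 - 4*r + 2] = 16*r - 4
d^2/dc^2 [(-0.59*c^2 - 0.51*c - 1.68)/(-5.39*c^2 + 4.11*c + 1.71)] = (55.773564*c^3 + 325.472994*c^2 - 195.097518*c + 84.008016)/(156.590819*c^6 - 358.212393*c^5 + 124.107984*c^4 + 157.862223*c^3 - 39.373776*c^2 - 36.054153*c - 5.000211)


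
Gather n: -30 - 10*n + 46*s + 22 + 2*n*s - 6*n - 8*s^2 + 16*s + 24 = n*(2*s - 16) - 8*s^2 + 62*s + 16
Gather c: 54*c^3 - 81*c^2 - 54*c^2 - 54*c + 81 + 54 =54*c^3 - 135*c^2 - 54*c + 135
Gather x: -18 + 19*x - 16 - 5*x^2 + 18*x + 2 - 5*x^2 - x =-10*x^2 + 36*x - 32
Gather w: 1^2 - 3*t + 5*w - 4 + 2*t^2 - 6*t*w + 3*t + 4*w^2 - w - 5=2*t^2 + 4*w^2 + w*(4 - 6*t) - 8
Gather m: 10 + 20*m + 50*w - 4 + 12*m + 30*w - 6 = 32*m + 80*w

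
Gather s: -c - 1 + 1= -c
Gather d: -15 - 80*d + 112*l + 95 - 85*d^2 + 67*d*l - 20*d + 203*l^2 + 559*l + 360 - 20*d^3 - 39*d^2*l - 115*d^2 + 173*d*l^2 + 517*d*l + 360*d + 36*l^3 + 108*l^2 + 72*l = -20*d^3 + d^2*(-39*l - 200) + d*(173*l^2 + 584*l + 260) + 36*l^3 + 311*l^2 + 743*l + 440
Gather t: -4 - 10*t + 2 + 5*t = -5*t - 2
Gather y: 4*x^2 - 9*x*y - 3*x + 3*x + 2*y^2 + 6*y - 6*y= 4*x^2 - 9*x*y + 2*y^2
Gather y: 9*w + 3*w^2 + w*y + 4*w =3*w^2 + w*y + 13*w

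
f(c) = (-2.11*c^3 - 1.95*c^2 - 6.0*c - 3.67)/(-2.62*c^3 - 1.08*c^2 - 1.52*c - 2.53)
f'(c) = (-6.33*c^2 - 3.9*c - 6.0)/(-2.62*c^3 - 1.08*c^2 - 1.52*c - 2.53) + (7.86*c^2 + 2.16*c + 1.52)*(-2.11*c^3 - 1.95*c^2 - 6.0*c - 3.67)/(-2.62*c^3 - 1.08*c^2 - 1.52*c - 2.53)^2 = (3.5527136788005e-15*c^5 - 2.8302*c^4 - 25.0256*c^3 - 16.3473*c^2 + 1.9398*c + 9.6016)/(6.8644*c^6 + 5.6592*c^5 + 9.1312*c^4 + 16.5404*c^3 + 7.7752*c^2 + 7.6912*c + 6.4009)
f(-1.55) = 1.26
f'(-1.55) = 0.90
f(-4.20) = 0.80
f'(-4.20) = 0.02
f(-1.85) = 1.07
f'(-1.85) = 0.43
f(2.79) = 1.13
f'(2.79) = -0.16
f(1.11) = 1.71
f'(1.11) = -0.56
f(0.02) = 1.48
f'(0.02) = 1.47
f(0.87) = 1.84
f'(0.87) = -0.47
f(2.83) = 1.12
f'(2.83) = -0.15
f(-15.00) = 0.79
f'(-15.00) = -0.00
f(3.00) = 1.10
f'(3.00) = -0.14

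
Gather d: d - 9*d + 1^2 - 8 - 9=-8*d - 16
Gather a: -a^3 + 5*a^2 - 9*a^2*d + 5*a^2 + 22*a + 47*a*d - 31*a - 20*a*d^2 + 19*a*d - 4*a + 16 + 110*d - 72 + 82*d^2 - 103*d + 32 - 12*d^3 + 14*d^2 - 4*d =-a^3 + a^2*(10 - 9*d) + a*(-20*d^2 + 66*d - 13) - 12*d^3 + 96*d^2 + 3*d - 24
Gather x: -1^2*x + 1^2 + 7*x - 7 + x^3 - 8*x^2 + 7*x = x^3 - 8*x^2 + 13*x - 6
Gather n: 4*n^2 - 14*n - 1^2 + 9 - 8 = 4*n^2 - 14*n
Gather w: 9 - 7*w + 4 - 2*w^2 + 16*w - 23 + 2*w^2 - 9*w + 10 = 0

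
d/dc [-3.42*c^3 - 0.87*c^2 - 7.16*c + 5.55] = -10.26*c^2 - 1.74*c - 7.16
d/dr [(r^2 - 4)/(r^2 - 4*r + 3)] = 2*(-2*r^2 + 7*r - 8)/(r^4 - 8*r^3 + 22*r^2 - 24*r + 9)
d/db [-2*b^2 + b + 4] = 1 - 4*b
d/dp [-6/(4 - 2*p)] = -3/(p - 2)^2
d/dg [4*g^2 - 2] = 8*g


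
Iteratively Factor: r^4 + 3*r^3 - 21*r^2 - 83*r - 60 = (r + 1)*(r^3 + 2*r^2 - 23*r - 60) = (r + 1)*(r + 3)*(r^2 - r - 20) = (r - 5)*(r + 1)*(r + 3)*(r + 4)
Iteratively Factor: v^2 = (v)*(v)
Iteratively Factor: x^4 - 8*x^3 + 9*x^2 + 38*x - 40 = (x - 4)*(x^3 - 4*x^2 - 7*x + 10) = (x - 4)*(x - 1)*(x^2 - 3*x - 10) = (x - 4)*(x - 1)*(x + 2)*(x - 5)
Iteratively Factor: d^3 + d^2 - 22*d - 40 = (d + 2)*(d^2 - d - 20) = (d - 5)*(d + 2)*(d + 4)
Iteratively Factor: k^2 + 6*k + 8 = (k + 4)*(k + 2)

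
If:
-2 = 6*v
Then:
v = -1/3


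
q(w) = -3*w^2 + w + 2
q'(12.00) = -71.00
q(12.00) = -418.00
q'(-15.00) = 91.00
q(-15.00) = -688.00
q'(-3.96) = 24.76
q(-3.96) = -49.00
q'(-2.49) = 15.94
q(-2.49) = -19.09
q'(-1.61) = 10.66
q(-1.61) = -7.39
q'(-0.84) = 6.04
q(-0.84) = -0.96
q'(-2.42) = 15.52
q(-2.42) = -17.99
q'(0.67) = -3.02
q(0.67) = 1.32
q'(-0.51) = 4.06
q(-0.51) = 0.71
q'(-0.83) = 5.98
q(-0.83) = -0.90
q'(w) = 1 - 6*w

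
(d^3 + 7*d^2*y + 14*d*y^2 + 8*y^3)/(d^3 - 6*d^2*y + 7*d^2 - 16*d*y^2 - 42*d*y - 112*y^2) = (-d^2 - 5*d*y - 4*y^2)/(-d^2 + 8*d*y - 7*d + 56*y)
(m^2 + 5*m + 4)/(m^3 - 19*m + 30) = (m^2 + 5*m + 4)/(m^3 - 19*m + 30)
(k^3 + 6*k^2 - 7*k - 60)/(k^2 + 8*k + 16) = (k^2 + 2*k - 15)/(k + 4)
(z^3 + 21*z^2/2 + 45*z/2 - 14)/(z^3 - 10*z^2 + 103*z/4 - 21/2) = 2*(z^2 + 11*z + 28)/(2*z^2 - 19*z + 42)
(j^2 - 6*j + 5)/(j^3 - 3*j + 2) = (j - 5)/(j^2 + j - 2)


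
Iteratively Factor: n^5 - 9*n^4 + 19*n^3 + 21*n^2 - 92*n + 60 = (n - 5)*(n^4 - 4*n^3 - n^2 + 16*n - 12) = (n - 5)*(n - 3)*(n^3 - n^2 - 4*n + 4) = (n - 5)*(n - 3)*(n - 1)*(n^2 - 4) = (n - 5)*(n - 3)*(n - 2)*(n - 1)*(n + 2)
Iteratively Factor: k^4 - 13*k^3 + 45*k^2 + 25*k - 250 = (k - 5)*(k^3 - 8*k^2 + 5*k + 50) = (k - 5)^2*(k^2 - 3*k - 10) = (k - 5)^2*(k + 2)*(k - 5)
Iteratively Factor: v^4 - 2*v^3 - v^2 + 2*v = (v - 2)*(v^3 - v) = (v - 2)*(v + 1)*(v^2 - v) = (v - 2)*(v - 1)*(v + 1)*(v)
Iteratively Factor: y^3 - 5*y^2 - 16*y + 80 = (y - 5)*(y^2 - 16) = (y - 5)*(y - 4)*(y + 4)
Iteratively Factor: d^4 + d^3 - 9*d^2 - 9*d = (d + 3)*(d^3 - 2*d^2 - 3*d) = (d + 1)*(d + 3)*(d^2 - 3*d) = (d - 3)*(d + 1)*(d + 3)*(d)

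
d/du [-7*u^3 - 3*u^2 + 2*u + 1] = -21*u^2 - 6*u + 2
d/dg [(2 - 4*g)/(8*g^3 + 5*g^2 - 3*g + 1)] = 2*(32*g^3 - 14*g^2 - 10*g + 1)/(64*g^6 + 80*g^5 - 23*g^4 - 14*g^3 + 19*g^2 - 6*g + 1)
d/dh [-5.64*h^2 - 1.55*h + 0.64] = -11.28*h - 1.55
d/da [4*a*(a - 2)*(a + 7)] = 12*a^2 + 40*a - 56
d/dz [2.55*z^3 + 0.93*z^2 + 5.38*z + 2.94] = 7.65*z^2 + 1.86*z + 5.38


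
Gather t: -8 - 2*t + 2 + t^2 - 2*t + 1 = t^2 - 4*t - 5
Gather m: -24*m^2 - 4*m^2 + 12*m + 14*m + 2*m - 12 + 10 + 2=-28*m^2 + 28*m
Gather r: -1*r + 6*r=5*r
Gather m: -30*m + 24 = 24 - 30*m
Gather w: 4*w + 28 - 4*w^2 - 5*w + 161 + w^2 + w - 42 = 147 - 3*w^2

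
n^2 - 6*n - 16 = (n - 8)*(n + 2)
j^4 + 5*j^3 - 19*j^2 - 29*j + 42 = (j - 3)*(j - 1)*(j + 2)*(j + 7)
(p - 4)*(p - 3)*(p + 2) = p^3 - 5*p^2 - 2*p + 24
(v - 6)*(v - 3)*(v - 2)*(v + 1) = v^4 - 10*v^3 + 25*v^2 - 36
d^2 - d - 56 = (d - 8)*(d + 7)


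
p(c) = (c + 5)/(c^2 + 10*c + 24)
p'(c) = (-2*c - 10)*(c + 5)/(c^2 + 10*c + 24)^2 + 1/(c^2 + 10*c + 24)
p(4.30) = 0.11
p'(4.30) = -0.01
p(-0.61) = 0.24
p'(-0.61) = -0.06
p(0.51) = 0.19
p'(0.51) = -0.04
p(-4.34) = -1.17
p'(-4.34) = -4.51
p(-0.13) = 0.21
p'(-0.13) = -0.05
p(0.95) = 0.17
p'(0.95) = -0.03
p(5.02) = 0.10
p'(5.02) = -0.01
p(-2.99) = 0.66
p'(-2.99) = -0.55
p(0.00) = 0.21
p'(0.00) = -0.05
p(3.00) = 0.13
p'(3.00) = -0.02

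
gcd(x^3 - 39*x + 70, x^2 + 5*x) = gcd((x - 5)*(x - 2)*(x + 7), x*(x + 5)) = 1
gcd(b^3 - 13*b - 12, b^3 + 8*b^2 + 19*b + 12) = b^2 + 4*b + 3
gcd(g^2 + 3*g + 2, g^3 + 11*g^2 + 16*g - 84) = 1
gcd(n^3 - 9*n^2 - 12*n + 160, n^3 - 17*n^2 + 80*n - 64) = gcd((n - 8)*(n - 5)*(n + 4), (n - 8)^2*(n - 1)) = n - 8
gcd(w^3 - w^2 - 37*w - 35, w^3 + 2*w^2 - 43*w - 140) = w^2 - 2*w - 35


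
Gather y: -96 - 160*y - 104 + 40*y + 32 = -120*y - 168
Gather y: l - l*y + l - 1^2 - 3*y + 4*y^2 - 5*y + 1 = 2*l + 4*y^2 + y*(-l - 8)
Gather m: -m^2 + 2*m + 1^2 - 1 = -m^2 + 2*m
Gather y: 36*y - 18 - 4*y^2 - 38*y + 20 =-4*y^2 - 2*y + 2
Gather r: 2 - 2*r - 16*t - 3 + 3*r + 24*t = r + 8*t - 1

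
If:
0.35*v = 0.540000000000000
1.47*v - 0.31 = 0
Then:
No Solution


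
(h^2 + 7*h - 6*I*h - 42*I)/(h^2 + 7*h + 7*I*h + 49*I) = (h - 6*I)/(h + 7*I)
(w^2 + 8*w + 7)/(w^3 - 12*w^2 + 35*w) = (w^2 + 8*w + 7)/(w*(w^2 - 12*w + 35))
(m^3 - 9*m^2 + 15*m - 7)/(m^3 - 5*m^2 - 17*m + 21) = (m - 1)/(m + 3)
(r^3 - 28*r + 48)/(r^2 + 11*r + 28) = (r^3 - 28*r + 48)/(r^2 + 11*r + 28)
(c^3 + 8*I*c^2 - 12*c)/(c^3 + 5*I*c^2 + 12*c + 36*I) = c/(c - 3*I)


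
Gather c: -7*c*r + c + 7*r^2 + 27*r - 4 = c*(1 - 7*r) + 7*r^2 + 27*r - 4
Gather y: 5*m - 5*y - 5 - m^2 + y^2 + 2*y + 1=-m^2 + 5*m + y^2 - 3*y - 4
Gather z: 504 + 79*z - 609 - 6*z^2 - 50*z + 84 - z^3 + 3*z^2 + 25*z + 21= -z^3 - 3*z^2 + 54*z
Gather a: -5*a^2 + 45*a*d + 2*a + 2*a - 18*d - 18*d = -5*a^2 + a*(45*d + 4) - 36*d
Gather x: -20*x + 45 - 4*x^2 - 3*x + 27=-4*x^2 - 23*x + 72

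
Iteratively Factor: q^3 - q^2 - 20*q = (q)*(q^2 - q - 20) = q*(q + 4)*(q - 5)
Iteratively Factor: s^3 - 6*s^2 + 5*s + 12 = (s - 3)*(s^2 - 3*s - 4) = (s - 4)*(s - 3)*(s + 1)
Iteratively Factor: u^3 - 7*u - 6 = (u + 1)*(u^2 - u - 6) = (u - 3)*(u + 1)*(u + 2)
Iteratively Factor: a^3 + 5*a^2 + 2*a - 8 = (a - 1)*(a^2 + 6*a + 8) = (a - 1)*(a + 4)*(a + 2)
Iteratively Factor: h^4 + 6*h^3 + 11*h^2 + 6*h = (h + 2)*(h^3 + 4*h^2 + 3*h) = (h + 1)*(h + 2)*(h^2 + 3*h) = h*(h + 1)*(h + 2)*(h + 3)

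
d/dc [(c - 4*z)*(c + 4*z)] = 2*c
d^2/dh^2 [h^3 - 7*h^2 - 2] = 6*h - 14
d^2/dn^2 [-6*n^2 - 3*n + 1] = -12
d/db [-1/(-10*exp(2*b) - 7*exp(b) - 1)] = (-20*exp(b) - 7)*exp(b)/(10*exp(2*b) + 7*exp(b) + 1)^2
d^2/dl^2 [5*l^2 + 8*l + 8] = 10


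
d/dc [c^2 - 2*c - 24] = 2*c - 2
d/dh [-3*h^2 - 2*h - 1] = -6*h - 2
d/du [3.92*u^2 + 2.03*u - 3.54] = 7.84*u + 2.03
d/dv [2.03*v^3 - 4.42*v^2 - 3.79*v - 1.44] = 6.09*v^2 - 8.84*v - 3.79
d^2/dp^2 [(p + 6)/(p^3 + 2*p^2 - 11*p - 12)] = 2*((p + 6)*(3*p^2 + 4*p - 11)^2 + (-3*p^2 - 4*p - (p + 6)*(3*p + 2) + 11)*(p^3 + 2*p^2 - 11*p - 12))/(p^3 + 2*p^2 - 11*p - 12)^3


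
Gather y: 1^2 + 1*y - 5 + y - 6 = 2*y - 10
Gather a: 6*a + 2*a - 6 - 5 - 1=8*a - 12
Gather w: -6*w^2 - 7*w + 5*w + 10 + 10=-6*w^2 - 2*w + 20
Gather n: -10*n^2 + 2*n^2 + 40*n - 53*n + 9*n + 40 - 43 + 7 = -8*n^2 - 4*n + 4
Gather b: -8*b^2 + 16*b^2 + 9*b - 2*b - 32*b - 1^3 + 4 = 8*b^2 - 25*b + 3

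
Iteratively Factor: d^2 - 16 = (d + 4)*(d - 4)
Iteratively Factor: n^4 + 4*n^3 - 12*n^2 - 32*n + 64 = (n - 2)*(n^3 + 6*n^2 - 32) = (n - 2)*(n + 4)*(n^2 + 2*n - 8) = (n - 2)*(n + 4)^2*(n - 2)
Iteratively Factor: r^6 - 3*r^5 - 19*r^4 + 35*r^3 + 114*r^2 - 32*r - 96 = (r - 4)*(r^5 + r^4 - 15*r^3 - 25*r^2 + 14*r + 24) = (r - 4)^2*(r^4 + 5*r^3 + 5*r^2 - 5*r - 6) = (r - 4)^2*(r + 2)*(r^3 + 3*r^2 - r - 3) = (r - 4)^2*(r - 1)*(r + 2)*(r^2 + 4*r + 3) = (r - 4)^2*(r - 1)*(r + 1)*(r + 2)*(r + 3)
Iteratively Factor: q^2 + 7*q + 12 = (q + 4)*(q + 3)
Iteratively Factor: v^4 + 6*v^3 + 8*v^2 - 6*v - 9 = (v - 1)*(v^3 + 7*v^2 + 15*v + 9) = (v - 1)*(v + 3)*(v^2 + 4*v + 3) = (v - 1)*(v + 3)^2*(v + 1)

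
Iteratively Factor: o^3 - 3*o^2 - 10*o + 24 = (o - 2)*(o^2 - o - 12) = (o - 4)*(o - 2)*(o + 3)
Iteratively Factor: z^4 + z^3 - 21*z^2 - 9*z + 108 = (z - 3)*(z^3 + 4*z^2 - 9*z - 36) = (z - 3)^2*(z^2 + 7*z + 12) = (z - 3)^2*(z + 3)*(z + 4)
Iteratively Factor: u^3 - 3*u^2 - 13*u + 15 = (u - 1)*(u^2 - 2*u - 15) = (u - 5)*(u - 1)*(u + 3)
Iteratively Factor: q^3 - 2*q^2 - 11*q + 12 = (q - 4)*(q^2 + 2*q - 3) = (q - 4)*(q - 1)*(q + 3)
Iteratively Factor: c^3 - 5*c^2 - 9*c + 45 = (c - 3)*(c^2 - 2*c - 15) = (c - 3)*(c + 3)*(c - 5)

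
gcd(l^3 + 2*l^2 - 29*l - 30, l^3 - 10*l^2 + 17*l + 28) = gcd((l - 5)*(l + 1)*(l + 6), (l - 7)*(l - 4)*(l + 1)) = l + 1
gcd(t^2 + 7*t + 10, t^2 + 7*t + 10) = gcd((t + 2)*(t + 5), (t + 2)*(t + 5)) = t^2 + 7*t + 10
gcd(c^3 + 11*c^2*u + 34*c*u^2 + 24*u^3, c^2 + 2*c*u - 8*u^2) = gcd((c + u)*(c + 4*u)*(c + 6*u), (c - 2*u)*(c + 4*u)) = c + 4*u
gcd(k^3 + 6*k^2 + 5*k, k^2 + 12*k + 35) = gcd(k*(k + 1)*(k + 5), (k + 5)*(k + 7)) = k + 5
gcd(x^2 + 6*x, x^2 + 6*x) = x^2 + 6*x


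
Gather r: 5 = 5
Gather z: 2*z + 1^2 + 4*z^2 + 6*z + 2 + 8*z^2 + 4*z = 12*z^2 + 12*z + 3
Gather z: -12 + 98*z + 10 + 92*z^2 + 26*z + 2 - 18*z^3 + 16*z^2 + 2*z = -18*z^3 + 108*z^2 + 126*z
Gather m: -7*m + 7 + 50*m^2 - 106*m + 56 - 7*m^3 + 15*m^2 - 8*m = -7*m^3 + 65*m^2 - 121*m + 63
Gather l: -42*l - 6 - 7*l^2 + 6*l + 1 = -7*l^2 - 36*l - 5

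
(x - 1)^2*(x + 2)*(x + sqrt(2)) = x^4 + sqrt(2)*x^3 - 3*x^2 - 3*sqrt(2)*x + 2*x + 2*sqrt(2)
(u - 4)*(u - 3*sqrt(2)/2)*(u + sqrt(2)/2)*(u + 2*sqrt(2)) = u^4 - 4*u^3 + sqrt(2)*u^3 - 4*sqrt(2)*u^2 - 11*u^2/2 - 3*sqrt(2)*u + 22*u + 12*sqrt(2)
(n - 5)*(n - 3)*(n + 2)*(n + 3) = n^4 - 3*n^3 - 19*n^2 + 27*n + 90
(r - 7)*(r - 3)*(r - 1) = r^3 - 11*r^2 + 31*r - 21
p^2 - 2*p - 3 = (p - 3)*(p + 1)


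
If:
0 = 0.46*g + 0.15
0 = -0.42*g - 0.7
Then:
No Solution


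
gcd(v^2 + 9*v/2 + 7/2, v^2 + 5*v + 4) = v + 1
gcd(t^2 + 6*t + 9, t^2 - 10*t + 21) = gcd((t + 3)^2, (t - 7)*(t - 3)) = 1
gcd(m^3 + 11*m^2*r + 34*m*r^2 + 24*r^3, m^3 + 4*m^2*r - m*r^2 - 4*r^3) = m^2 + 5*m*r + 4*r^2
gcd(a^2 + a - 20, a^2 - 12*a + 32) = a - 4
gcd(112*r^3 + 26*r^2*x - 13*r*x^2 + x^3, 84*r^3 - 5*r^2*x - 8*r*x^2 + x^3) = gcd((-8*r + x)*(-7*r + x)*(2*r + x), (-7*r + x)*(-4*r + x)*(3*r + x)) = -7*r + x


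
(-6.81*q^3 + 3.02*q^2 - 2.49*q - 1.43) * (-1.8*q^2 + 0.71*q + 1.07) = 12.258*q^5 - 10.2711*q^4 - 0.6605*q^3 + 4.0375*q^2 - 3.6796*q - 1.5301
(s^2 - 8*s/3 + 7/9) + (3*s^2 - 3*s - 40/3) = 4*s^2 - 17*s/3 - 113/9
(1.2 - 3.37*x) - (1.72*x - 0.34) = 1.54 - 5.09*x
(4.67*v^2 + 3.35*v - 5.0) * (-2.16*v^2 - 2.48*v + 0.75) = -10.0872*v^4 - 18.8176*v^3 + 5.9945*v^2 + 14.9125*v - 3.75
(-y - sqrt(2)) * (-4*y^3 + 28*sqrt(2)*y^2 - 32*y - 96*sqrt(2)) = 4*y^4 - 24*sqrt(2)*y^3 - 24*y^2 + 128*sqrt(2)*y + 192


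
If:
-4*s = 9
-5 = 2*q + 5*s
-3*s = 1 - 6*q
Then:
No Solution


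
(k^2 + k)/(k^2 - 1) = k/(k - 1)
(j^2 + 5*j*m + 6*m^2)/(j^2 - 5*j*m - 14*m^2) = (j + 3*m)/(j - 7*m)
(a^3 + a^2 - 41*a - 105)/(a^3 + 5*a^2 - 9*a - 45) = (a - 7)/(a - 3)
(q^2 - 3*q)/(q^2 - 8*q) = (q - 3)/(q - 8)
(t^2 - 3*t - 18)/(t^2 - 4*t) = (t^2 - 3*t - 18)/(t*(t - 4))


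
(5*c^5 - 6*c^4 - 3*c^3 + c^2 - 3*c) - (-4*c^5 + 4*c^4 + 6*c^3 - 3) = 9*c^5 - 10*c^4 - 9*c^3 + c^2 - 3*c + 3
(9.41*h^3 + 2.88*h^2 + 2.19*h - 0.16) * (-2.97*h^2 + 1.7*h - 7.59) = -27.9477*h^5 + 7.4434*h^4 - 73.0302*h^3 - 17.661*h^2 - 16.8941*h + 1.2144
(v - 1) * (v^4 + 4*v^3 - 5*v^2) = v^5 + 3*v^4 - 9*v^3 + 5*v^2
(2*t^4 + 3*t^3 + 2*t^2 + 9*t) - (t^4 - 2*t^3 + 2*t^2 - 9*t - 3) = t^4 + 5*t^3 + 18*t + 3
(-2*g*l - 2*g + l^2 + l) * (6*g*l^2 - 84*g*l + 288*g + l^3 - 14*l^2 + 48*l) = -12*g^2*l^3 + 156*g^2*l^2 - 408*g^2*l - 576*g^2 + 4*g*l^4 - 52*g*l^3 + 136*g*l^2 + 192*g*l + l^5 - 13*l^4 + 34*l^3 + 48*l^2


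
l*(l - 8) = l^2 - 8*l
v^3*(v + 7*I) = v^4 + 7*I*v^3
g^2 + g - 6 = (g - 2)*(g + 3)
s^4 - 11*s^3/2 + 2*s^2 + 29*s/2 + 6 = (s - 4)*(s - 3)*(s + 1/2)*(s + 1)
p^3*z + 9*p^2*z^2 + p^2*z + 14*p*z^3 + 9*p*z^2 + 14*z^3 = (p + 2*z)*(p + 7*z)*(p*z + z)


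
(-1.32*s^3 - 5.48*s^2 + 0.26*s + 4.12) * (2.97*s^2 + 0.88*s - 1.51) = -3.9204*s^5 - 17.4372*s^4 - 2.057*s^3 + 20.74*s^2 + 3.233*s - 6.2212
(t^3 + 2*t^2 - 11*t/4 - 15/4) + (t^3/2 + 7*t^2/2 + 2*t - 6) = 3*t^3/2 + 11*t^2/2 - 3*t/4 - 39/4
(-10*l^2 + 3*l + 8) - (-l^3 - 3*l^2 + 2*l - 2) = l^3 - 7*l^2 + l + 10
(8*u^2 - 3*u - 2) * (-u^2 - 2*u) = -8*u^4 - 13*u^3 + 8*u^2 + 4*u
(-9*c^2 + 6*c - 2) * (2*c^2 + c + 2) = -18*c^4 + 3*c^3 - 16*c^2 + 10*c - 4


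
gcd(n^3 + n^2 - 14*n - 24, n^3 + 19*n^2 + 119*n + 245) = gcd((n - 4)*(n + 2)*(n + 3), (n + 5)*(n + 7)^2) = 1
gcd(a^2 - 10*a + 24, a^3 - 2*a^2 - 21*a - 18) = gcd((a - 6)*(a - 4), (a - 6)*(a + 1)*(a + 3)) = a - 6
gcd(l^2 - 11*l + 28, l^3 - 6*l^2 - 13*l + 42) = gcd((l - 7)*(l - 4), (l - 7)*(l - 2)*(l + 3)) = l - 7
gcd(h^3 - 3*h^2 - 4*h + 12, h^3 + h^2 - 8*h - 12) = h^2 - h - 6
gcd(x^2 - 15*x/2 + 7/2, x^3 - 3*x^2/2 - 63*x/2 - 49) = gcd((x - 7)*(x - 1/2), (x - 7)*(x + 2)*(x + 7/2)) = x - 7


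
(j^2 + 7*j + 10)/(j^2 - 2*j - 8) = (j + 5)/(j - 4)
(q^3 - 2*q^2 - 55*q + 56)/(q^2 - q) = q - 1 - 56/q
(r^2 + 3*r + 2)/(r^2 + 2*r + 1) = (r + 2)/(r + 1)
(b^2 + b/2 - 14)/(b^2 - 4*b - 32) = (b - 7/2)/(b - 8)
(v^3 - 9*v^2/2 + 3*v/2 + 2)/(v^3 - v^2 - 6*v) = (-2*v^3 + 9*v^2 - 3*v - 4)/(2*v*(-v^2 + v + 6))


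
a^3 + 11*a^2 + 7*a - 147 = (a - 3)*(a + 7)^2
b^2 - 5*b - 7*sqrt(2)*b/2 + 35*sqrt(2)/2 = (b - 5)*(b - 7*sqrt(2)/2)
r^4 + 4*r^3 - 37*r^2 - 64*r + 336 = (r - 4)*(r - 3)*(r + 4)*(r + 7)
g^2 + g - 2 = (g - 1)*(g + 2)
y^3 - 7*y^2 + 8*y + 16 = (y - 4)^2*(y + 1)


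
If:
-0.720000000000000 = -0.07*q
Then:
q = 10.29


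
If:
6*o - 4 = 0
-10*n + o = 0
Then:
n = 1/15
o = 2/3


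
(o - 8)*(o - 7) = o^2 - 15*o + 56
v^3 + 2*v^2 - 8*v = v*(v - 2)*(v + 4)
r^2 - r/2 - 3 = (r - 2)*(r + 3/2)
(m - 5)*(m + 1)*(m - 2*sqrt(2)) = m^3 - 4*m^2 - 2*sqrt(2)*m^2 - 5*m + 8*sqrt(2)*m + 10*sqrt(2)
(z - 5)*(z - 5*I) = z^2 - 5*z - 5*I*z + 25*I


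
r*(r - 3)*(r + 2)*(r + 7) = r^4 + 6*r^3 - 13*r^2 - 42*r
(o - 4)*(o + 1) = o^2 - 3*o - 4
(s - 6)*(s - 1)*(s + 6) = s^3 - s^2 - 36*s + 36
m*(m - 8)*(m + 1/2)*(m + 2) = m^4 - 11*m^3/2 - 19*m^2 - 8*m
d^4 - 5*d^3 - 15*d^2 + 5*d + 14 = (d - 7)*(d - 1)*(d + 1)*(d + 2)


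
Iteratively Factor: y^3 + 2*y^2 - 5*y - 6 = (y + 1)*(y^2 + y - 6) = (y + 1)*(y + 3)*(y - 2)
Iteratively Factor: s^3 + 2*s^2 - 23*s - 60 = (s + 4)*(s^2 - 2*s - 15) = (s - 5)*(s + 4)*(s + 3)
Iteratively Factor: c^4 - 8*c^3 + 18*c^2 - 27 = (c + 1)*(c^3 - 9*c^2 + 27*c - 27) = (c - 3)*(c + 1)*(c^2 - 6*c + 9) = (c - 3)^2*(c + 1)*(c - 3)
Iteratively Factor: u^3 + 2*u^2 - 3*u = (u + 3)*(u^2 - u) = (u - 1)*(u + 3)*(u)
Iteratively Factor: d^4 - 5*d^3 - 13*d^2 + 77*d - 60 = (d - 3)*(d^3 - 2*d^2 - 19*d + 20) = (d - 3)*(d - 1)*(d^2 - d - 20) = (d - 3)*(d - 1)*(d + 4)*(d - 5)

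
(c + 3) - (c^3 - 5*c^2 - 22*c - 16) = -c^3 + 5*c^2 + 23*c + 19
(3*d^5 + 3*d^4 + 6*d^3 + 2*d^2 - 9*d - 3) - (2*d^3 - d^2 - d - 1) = 3*d^5 + 3*d^4 + 4*d^3 + 3*d^2 - 8*d - 2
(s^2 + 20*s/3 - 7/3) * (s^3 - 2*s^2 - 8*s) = s^5 + 14*s^4/3 - 71*s^3/3 - 146*s^2/3 + 56*s/3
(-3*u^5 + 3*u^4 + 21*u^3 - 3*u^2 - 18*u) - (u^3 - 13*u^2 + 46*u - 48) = -3*u^5 + 3*u^4 + 20*u^3 + 10*u^2 - 64*u + 48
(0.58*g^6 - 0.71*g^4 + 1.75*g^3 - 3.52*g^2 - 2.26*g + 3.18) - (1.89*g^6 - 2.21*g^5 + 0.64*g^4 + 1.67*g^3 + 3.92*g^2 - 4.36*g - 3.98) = -1.31*g^6 + 2.21*g^5 - 1.35*g^4 + 0.0800000000000001*g^3 - 7.44*g^2 + 2.1*g + 7.16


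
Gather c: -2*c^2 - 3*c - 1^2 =-2*c^2 - 3*c - 1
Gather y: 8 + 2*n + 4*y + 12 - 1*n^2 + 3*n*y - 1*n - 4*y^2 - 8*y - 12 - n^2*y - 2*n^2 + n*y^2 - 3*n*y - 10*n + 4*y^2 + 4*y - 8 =-n^2*y - 3*n^2 + n*y^2 - 9*n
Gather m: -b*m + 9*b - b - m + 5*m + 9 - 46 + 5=8*b + m*(4 - b) - 32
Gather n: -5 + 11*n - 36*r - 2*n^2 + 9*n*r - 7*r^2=-2*n^2 + n*(9*r + 11) - 7*r^2 - 36*r - 5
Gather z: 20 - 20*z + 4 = 24 - 20*z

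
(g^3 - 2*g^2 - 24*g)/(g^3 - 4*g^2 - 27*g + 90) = g*(g + 4)/(g^2 + 2*g - 15)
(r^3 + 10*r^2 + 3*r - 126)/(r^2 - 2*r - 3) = (r^2 + 13*r + 42)/(r + 1)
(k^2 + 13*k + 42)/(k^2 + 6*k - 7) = (k + 6)/(k - 1)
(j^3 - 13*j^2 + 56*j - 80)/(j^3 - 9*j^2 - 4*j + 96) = (j^2 - 9*j + 20)/(j^2 - 5*j - 24)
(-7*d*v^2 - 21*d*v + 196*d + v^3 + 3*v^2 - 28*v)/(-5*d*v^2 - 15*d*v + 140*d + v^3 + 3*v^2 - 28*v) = (-7*d + v)/(-5*d + v)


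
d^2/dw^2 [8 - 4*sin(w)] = 4*sin(w)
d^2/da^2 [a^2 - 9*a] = 2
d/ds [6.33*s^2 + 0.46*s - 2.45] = 12.66*s + 0.46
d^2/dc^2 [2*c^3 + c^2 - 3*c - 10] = 12*c + 2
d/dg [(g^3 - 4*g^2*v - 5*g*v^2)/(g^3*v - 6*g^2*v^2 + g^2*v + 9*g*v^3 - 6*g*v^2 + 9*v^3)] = (2*g^3*v - g^3 - 22*g^2*v^2 + 9*g^2*v - 29*g*v^2 - 15*v^3)/(v*(-g^5 + 9*g^4*v - 2*g^4 - 27*g^3*v^2 + 18*g^3*v - g^3 + 27*g^2*v^3 - 54*g^2*v^2 + 9*g^2*v + 54*g*v^3 - 27*g*v^2 + 27*v^3))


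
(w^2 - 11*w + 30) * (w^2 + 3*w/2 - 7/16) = w^4 - 19*w^3/2 + 209*w^2/16 + 797*w/16 - 105/8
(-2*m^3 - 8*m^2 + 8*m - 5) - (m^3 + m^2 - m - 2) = -3*m^3 - 9*m^2 + 9*m - 3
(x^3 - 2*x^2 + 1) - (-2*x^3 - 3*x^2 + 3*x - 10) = 3*x^3 + x^2 - 3*x + 11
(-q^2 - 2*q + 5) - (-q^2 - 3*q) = q + 5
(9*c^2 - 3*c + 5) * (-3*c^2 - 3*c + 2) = -27*c^4 - 18*c^3 + 12*c^2 - 21*c + 10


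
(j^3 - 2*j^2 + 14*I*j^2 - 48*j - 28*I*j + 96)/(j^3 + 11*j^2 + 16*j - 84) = (j^2 + 14*I*j - 48)/(j^2 + 13*j + 42)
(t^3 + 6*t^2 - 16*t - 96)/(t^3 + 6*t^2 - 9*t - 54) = (t^2 - 16)/(t^2 - 9)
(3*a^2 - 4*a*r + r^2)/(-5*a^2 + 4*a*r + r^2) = (-3*a + r)/(5*a + r)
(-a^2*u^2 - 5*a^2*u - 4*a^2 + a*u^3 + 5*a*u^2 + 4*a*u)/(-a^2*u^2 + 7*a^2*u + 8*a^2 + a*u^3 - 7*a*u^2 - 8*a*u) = (u + 4)/(u - 8)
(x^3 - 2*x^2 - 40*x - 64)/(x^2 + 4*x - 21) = (x^3 - 2*x^2 - 40*x - 64)/(x^2 + 4*x - 21)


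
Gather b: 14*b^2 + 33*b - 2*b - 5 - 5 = 14*b^2 + 31*b - 10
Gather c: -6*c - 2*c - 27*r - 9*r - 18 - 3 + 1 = -8*c - 36*r - 20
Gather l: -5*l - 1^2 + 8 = 7 - 5*l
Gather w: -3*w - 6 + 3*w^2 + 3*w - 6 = 3*w^2 - 12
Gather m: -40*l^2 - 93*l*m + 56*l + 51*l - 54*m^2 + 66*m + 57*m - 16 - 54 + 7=-40*l^2 + 107*l - 54*m^2 + m*(123 - 93*l) - 63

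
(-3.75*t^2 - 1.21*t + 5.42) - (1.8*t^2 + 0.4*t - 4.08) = -5.55*t^2 - 1.61*t + 9.5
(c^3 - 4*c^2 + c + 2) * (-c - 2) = -c^4 + 2*c^3 + 7*c^2 - 4*c - 4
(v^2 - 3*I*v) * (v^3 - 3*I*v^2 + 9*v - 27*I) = v^5 - 6*I*v^4 - 54*I*v^2 - 81*v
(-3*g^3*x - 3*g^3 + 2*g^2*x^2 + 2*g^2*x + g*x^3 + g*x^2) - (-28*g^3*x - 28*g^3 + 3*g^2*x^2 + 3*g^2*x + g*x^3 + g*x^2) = 25*g^3*x + 25*g^3 - g^2*x^2 - g^2*x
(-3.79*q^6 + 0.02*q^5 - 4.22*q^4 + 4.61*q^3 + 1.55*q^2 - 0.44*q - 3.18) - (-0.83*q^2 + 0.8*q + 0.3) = -3.79*q^6 + 0.02*q^5 - 4.22*q^4 + 4.61*q^3 + 2.38*q^2 - 1.24*q - 3.48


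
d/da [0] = 0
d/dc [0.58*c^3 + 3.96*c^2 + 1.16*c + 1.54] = 1.74*c^2 + 7.92*c + 1.16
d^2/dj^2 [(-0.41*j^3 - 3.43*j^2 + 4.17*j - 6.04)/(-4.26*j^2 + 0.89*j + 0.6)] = (7.105427357601e-15*j^5 + 1.13686837721616e-13*j^4 - 122.596538*j^3 + 711.585144*j^2 - 200.465856*j + 47.368208)/(77.308776*j^6 - 48.454092*j^5 - 22.542642*j^4 + 12.944071*j^3 + 3.17502*j^2 - 0.9612*j - 0.216)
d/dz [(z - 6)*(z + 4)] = 2*z - 2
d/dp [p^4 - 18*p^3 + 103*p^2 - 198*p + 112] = 4*p^3 - 54*p^2 + 206*p - 198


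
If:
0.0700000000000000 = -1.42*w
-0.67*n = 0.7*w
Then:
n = 0.05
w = -0.05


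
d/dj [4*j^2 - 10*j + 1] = 8*j - 10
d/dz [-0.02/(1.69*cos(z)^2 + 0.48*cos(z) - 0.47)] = -(0.0676*cos(z) + 0.0096)*sin(z)/(1.69*cos(z)^2 + 0.48*cos(z) - 0.47)^2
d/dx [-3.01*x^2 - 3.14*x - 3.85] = -6.02*x - 3.14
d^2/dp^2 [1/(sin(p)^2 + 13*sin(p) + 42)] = (-4*sin(p)^4 - 39*sin(p)^3 + 5*sin(p)^2 + 624*sin(p) + 254)/(sin(p)^2 + 13*sin(p) + 42)^3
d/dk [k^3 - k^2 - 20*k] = 3*k^2 - 2*k - 20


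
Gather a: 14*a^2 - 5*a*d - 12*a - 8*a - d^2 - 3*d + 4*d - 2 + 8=14*a^2 + a*(-5*d - 20) - d^2 + d + 6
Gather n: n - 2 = n - 2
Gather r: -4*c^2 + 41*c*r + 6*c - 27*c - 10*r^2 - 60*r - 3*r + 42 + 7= -4*c^2 - 21*c - 10*r^2 + r*(41*c - 63) + 49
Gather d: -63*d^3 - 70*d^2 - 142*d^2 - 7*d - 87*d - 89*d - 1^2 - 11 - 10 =-63*d^3 - 212*d^2 - 183*d - 22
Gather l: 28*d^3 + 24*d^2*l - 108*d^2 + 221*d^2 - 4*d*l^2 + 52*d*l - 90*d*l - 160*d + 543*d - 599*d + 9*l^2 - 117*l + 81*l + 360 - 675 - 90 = 28*d^3 + 113*d^2 - 216*d + l^2*(9 - 4*d) + l*(24*d^2 - 38*d - 36) - 405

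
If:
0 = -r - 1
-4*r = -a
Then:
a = -4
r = -1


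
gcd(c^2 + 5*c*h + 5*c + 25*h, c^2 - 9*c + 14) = 1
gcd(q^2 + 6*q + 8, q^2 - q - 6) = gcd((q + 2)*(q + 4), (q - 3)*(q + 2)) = q + 2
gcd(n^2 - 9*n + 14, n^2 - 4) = n - 2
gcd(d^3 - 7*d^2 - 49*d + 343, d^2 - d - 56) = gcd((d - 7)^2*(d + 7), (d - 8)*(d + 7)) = d + 7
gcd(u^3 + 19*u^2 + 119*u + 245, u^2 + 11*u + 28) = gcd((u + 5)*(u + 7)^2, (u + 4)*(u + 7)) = u + 7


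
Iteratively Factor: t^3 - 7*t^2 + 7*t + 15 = (t + 1)*(t^2 - 8*t + 15) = (t - 5)*(t + 1)*(t - 3)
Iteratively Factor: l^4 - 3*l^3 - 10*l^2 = (l)*(l^3 - 3*l^2 - 10*l) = l^2*(l^2 - 3*l - 10) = l^2*(l - 5)*(l + 2)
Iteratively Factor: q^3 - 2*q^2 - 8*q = (q)*(q^2 - 2*q - 8) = q*(q - 4)*(q + 2)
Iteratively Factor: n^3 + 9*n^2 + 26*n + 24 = (n + 4)*(n^2 + 5*n + 6) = (n + 3)*(n + 4)*(n + 2)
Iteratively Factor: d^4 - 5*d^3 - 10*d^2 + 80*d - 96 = (d - 3)*(d^3 - 2*d^2 - 16*d + 32) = (d - 3)*(d + 4)*(d^2 - 6*d + 8) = (d - 4)*(d - 3)*(d + 4)*(d - 2)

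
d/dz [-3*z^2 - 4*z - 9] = -6*z - 4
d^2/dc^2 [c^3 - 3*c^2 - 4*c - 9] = 6*c - 6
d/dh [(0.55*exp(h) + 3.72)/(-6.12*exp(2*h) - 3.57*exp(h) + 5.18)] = (3.366*exp(2*h) + 45.5328*exp(h) + 16.1294)*exp(h)/(37.4544*exp(4*h) + 43.6968*exp(3*h) - 50.6583*exp(2*h) - 36.9852*exp(h) + 26.8324)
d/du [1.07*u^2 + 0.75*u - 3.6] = 2.14*u + 0.75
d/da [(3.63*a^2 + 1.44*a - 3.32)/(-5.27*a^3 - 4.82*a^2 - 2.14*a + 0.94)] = (19.1301*a^4 + 15.1776*a^3 - 53.3166*a^2 - 25.1804*a - 5.7512)/(27.7729*a^6 + 50.8028*a^5 + 45.788*a^4 + 10.722*a^3 - 4.482*a^2 - 4.0232*a + 0.8836)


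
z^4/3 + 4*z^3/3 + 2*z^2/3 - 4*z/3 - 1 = (z/3 + 1)*(z - 1)*(z + 1)^2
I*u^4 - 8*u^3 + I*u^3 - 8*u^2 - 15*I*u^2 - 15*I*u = u*(u + 3*I)*(u + 5*I)*(I*u + I)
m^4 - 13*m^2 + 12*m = m*(m - 3)*(m - 1)*(m + 4)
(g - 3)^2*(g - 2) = g^3 - 8*g^2 + 21*g - 18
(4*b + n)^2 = 16*b^2 + 8*b*n + n^2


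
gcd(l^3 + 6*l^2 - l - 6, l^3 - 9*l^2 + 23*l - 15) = l - 1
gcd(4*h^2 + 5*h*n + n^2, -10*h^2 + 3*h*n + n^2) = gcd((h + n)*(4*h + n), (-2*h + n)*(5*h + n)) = 1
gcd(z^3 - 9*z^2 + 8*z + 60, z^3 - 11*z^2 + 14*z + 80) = z^2 - 3*z - 10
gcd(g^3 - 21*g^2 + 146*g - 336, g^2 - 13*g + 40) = g - 8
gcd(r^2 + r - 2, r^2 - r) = r - 1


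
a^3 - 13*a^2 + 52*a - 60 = (a - 6)*(a - 5)*(a - 2)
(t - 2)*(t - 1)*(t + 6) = t^3 + 3*t^2 - 16*t + 12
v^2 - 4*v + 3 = (v - 3)*(v - 1)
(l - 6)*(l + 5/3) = l^2 - 13*l/3 - 10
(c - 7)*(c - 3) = c^2 - 10*c + 21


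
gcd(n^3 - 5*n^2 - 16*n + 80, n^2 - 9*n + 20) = n^2 - 9*n + 20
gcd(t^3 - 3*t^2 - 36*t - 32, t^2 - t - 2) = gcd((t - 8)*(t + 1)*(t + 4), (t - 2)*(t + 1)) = t + 1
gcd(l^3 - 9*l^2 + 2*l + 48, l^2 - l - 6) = l^2 - l - 6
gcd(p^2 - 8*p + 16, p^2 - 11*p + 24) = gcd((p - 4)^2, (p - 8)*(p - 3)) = 1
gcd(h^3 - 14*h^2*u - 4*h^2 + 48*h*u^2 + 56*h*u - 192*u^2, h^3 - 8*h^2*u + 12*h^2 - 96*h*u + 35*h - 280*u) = -h + 8*u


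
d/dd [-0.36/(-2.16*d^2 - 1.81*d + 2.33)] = (-1.5552*d - 0.6516)/(2.16*d^2 + 1.81*d - 2.33)^2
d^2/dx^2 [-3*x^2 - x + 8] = -6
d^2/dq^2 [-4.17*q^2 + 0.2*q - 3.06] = -8.34000000000000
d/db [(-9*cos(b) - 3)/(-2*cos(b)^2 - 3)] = 3*(6*cos(b)^2 + 4*cos(b) - 9)*sin(b)/(2*sin(b)^2 - 5)^2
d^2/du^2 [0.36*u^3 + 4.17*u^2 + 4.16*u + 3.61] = 2.16*u + 8.34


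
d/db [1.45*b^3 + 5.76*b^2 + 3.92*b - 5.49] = 4.35*b^2 + 11.52*b + 3.92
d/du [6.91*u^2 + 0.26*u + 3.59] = 13.82*u + 0.26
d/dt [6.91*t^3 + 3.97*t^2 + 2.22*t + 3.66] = 20.73*t^2 + 7.94*t + 2.22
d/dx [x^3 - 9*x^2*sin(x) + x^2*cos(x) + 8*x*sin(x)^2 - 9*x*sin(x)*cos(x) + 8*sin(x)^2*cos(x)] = -x^2*sin(x) - 9*x^2*cos(x) + 3*x^2 - 18*x*sin(x) + 8*x*sin(2*x) + 2*x*cos(x) - 9*x*cos(2*x) - 2*sin(x) - 9*sin(2*x)/2 + 6*sin(3*x) - 4*cos(2*x) + 4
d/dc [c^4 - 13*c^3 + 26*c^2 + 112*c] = 4*c^3 - 39*c^2 + 52*c + 112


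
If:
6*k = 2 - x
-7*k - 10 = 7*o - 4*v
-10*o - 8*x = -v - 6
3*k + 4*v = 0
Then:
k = -120/1723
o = -2290/1723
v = 90/1723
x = 4166/1723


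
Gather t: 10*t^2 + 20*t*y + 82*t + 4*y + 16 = 10*t^2 + t*(20*y + 82) + 4*y + 16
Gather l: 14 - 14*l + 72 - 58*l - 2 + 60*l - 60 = 24 - 12*l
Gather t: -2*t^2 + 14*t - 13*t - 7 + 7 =-2*t^2 + t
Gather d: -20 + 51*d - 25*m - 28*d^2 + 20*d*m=-28*d^2 + d*(20*m + 51) - 25*m - 20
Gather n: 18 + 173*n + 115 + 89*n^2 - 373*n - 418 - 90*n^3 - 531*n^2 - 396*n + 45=-90*n^3 - 442*n^2 - 596*n - 240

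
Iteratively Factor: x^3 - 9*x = (x)*(x^2 - 9) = x*(x - 3)*(x + 3)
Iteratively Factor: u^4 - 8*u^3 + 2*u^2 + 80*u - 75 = (u - 5)*(u^3 - 3*u^2 - 13*u + 15) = (u - 5)^2*(u^2 + 2*u - 3) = (u - 5)^2*(u - 1)*(u + 3)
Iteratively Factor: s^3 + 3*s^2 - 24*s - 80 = (s - 5)*(s^2 + 8*s + 16) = (s - 5)*(s + 4)*(s + 4)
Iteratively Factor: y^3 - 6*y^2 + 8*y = (y - 4)*(y^2 - 2*y) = y*(y - 4)*(y - 2)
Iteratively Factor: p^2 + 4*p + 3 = (p + 1)*(p + 3)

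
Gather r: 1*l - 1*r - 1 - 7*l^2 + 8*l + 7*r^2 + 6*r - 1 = -7*l^2 + 9*l + 7*r^2 + 5*r - 2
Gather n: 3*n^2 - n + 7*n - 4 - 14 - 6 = 3*n^2 + 6*n - 24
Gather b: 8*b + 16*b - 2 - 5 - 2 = 24*b - 9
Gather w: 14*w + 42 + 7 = 14*w + 49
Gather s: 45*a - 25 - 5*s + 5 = 45*a - 5*s - 20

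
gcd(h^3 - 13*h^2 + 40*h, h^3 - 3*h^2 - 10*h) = h^2 - 5*h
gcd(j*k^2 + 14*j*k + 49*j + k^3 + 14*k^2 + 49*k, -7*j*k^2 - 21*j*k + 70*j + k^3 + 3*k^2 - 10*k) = 1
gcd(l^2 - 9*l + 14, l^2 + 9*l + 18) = 1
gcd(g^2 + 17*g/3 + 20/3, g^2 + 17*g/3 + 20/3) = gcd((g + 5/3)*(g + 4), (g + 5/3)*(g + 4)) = g^2 + 17*g/3 + 20/3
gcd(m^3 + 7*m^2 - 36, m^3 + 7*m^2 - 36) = m^3 + 7*m^2 - 36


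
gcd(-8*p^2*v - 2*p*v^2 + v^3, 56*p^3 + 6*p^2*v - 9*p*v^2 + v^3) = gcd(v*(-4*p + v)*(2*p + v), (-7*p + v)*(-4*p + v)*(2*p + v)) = 8*p^2 + 2*p*v - v^2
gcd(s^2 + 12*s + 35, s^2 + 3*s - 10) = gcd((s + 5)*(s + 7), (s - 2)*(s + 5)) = s + 5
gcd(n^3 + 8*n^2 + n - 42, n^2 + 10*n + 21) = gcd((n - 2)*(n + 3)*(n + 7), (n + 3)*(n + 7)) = n^2 + 10*n + 21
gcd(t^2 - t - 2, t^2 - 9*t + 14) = t - 2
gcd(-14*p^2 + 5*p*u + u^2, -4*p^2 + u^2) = 2*p - u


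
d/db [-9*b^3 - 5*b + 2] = -27*b^2 - 5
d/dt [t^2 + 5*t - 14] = 2*t + 5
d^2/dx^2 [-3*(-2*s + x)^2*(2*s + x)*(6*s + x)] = 96*s^2 - 72*s*x - 36*x^2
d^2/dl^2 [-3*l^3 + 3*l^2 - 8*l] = 6 - 18*l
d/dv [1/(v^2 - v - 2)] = (1 - 2*v)/(-v^2 + v + 2)^2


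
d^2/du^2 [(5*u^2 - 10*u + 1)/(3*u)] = 2/(3*u^3)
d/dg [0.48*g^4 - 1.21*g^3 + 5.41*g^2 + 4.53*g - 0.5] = 1.92*g^3 - 3.63*g^2 + 10.82*g + 4.53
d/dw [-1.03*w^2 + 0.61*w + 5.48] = 0.61 - 2.06*w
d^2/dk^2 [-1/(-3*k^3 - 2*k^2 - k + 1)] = 2*(-(9*k + 2)*(3*k^3 + 2*k^2 + k - 1) + (9*k^2 + 4*k + 1)^2)/(3*k^3 + 2*k^2 + k - 1)^3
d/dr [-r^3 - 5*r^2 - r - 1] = -3*r^2 - 10*r - 1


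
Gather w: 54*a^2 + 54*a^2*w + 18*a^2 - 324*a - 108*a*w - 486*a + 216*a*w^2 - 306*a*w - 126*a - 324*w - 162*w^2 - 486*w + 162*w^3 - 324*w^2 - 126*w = 72*a^2 - 936*a + 162*w^3 + w^2*(216*a - 486) + w*(54*a^2 - 414*a - 936)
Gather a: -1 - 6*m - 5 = -6*m - 6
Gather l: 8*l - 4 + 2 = 8*l - 2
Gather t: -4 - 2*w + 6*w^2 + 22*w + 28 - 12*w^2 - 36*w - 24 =-6*w^2 - 16*w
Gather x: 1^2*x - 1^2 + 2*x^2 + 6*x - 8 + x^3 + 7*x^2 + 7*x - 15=x^3 + 9*x^2 + 14*x - 24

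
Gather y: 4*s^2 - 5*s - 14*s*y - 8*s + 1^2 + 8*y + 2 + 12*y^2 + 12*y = 4*s^2 - 13*s + 12*y^2 + y*(20 - 14*s) + 3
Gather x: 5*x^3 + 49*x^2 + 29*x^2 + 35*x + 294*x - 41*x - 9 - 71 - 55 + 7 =5*x^3 + 78*x^2 + 288*x - 128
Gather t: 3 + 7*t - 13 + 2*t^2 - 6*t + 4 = 2*t^2 + t - 6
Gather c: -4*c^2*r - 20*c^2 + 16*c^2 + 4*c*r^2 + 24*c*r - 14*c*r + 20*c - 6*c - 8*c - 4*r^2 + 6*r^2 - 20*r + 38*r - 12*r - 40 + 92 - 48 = c^2*(-4*r - 4) + c*(4*r^2 + 10*r + 6) + 2*r^2 + 6*r + 4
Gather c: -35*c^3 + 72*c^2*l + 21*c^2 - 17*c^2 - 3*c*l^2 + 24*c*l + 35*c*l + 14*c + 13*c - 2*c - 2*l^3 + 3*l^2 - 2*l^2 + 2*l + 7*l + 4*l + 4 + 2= -35*c^3 + c^2*(72*l + 4) + c*(-3*l^2 + 59*l + 25) - 2*l^3 + l^2 + 13*l + 6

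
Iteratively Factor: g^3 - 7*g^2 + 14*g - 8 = (g - 2)*(g^2 - 5*g + 4) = (g - 4)*(g - 2)*(g - 1)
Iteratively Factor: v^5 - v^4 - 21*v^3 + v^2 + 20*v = (v)*(v^4 - v^3 - 21*v^2 + v + 20) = v*(v + 1)*(v^3 - 2*v^2 - 19*v + 20) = v*(v - 1)*(v + 1)*(v^2 - v - 20) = v*(v - 5)*(v - 1)*(v + 1)*(v + 4)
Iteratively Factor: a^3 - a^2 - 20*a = (a)*(a^2 - a - 20) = a*(a - 5)*(a + 4)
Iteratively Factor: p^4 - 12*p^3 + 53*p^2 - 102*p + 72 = (p - 2)*(p^3 - 10*p^2 + 33*p - 36) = (p - 3)*(p - 2)*(p^2 - 7*p + 12) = (p - 3)^2*(p - 2)*(p - 4)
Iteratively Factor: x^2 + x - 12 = (x + 4)*(x - 3)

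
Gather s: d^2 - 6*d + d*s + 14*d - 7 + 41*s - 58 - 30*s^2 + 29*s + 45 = d^2 + 8*d - 30*s^2 + s*(d + 70) - 20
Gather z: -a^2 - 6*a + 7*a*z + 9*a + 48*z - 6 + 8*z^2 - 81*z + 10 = -a^2 + 3*a + 8*z^2 + z*(7*a - 33) + 4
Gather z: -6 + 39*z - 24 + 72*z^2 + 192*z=72*z^2 + 231*z - 30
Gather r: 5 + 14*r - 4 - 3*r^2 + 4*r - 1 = -3*r^2 + 18*r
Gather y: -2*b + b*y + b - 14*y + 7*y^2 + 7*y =-b + 7*y^2 + y*(b - 7)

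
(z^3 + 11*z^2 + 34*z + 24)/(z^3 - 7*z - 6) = (z^2 + 10*z + 24)/(z^2 - z - 6)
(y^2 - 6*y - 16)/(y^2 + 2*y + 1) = (y^2 - 6*y - 16)/(y^2 + 2*y + 1)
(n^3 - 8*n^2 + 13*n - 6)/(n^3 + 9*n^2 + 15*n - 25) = (n^2 - 7*n + 6)/(n^2 + 10*n + 25)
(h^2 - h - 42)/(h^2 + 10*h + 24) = (h - 7)/(h + 4)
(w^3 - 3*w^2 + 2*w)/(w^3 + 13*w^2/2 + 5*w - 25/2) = 2*w*(w - 2)/(2*w^2 + 15*w + 25)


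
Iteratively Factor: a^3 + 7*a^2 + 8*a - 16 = (a + 4)*(a^2 + 3*a - 4) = (a + 4)^2*(a - 1)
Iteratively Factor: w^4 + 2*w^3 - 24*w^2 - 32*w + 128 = (w - 2)*(w^3 + 4*w^2 - 16*w - 64) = (w - 4)*(w - 2)*(w^2 + 8*w + 16) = (w - 4)*(w - 2)*(w + 4)*(w + 4)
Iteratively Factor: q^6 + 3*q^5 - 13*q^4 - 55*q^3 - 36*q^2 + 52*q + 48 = (q + 2)*(q^5 + q^4 - 15*q^3 - 25*q^2 + 14*q + 24) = (q + 2)^2*(q^4 - q^3 - 13*q^2 + q + 12) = (q - 4)*(q + 2)^2*(q^3 + 3*q^2 - q - 3) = (q - 4)*(q + 2)^2*(q + 3)*(q^2 - 1) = (q - 4)*(q + 1)*(q + 2)^2*(q + 3)*(q - 1)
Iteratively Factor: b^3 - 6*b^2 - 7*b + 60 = (b - 4)*(b^2 - 2*b - 15) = (b - 5)*(b - 4)*(b + 3)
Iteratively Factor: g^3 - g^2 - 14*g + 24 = (g - 2)*(g^2 + g - 12) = (g - 3)*(g - 2)*(g + 4)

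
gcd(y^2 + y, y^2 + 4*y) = y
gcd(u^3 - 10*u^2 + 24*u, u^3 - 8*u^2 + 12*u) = u^2 - 6*u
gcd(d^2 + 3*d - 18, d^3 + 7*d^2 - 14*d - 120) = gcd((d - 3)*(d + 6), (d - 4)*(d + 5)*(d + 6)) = d + 6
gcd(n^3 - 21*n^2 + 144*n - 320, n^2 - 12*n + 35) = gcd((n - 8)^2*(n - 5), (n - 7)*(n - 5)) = n - 5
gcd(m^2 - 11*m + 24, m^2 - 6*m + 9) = m - 3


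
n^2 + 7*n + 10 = (n + 2)*(n + 5)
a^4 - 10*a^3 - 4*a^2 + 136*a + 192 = (a - 8)*(a - 6)*(a + 2)^2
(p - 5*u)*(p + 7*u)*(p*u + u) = p^3*u + 2*p^2*u^2 + p^2*u - 35*p*u^3 + 2*p*u^2 - 35*u^3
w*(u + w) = u*w + w^2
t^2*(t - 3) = t^3 - 3*t^2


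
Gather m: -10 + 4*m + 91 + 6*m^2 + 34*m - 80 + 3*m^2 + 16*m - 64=9*m^2 + 54*m - 63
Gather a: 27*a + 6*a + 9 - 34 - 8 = 33*a - 33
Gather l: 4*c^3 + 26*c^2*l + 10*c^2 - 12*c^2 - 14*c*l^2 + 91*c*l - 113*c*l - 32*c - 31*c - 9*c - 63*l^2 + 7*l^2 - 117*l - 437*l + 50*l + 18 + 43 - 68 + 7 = 4*c^3 - 2*c^2 - 72*c + l^2*(-14*c - 56) + l*(26*c^2 - 22*c - 504)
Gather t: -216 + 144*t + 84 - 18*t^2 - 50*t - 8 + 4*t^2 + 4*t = -14*t^2 + 98*t - 140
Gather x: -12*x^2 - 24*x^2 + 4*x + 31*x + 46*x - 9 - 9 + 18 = -36*x^2 + 81*x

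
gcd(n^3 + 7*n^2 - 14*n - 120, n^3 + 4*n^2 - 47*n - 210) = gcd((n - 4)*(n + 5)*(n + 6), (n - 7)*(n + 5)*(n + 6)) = n^2 + 11*n + 30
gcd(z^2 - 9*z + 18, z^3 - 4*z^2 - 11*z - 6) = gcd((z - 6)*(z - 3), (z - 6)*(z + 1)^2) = z - 6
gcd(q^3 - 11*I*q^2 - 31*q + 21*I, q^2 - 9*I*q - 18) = q - 3*I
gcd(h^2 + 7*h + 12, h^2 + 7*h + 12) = h^2 + 7*h + 12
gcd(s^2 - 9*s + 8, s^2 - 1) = s - 1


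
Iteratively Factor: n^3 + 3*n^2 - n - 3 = (n - 1)*(n^2 + 4*n + 3) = (n - 1)*(n + 1)*(n + 3)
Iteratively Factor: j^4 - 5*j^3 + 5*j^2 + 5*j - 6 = (j - 2)*(j^3 - 3*j^2 - j + 3) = (j - 2)*(j + 1)*(j^2 - 4*j + 3) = (j - 2)*(j - 1)*(j + 1)*(j - 3)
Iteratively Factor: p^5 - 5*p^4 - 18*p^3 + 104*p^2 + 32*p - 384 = (p - 4)*(p^4 - p^3 - 22*p^2 + 16*p + 96) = (p - 4)*(p - 3)*(p^3 + 2*p^2 - 16*p - 32) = (p - 4)^2*(p - 3)*(p^2 + 6*p + 8) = (p - 4)^2*(p - 3)*(p + 4)*(p + 2)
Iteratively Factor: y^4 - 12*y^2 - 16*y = (y)*(y^3 - 12*y - 16) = y*(y + 2)*(y^2 - 2*y - 8) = y*(y - 4)*(y + 2)*(y + 2)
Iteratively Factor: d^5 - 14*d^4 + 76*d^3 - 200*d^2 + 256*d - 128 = (d - 4)*(d^4 - 10*d^3 + 36*d^2 - 56*d + 32) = (d - 4)*(d - 2)*(d^3 - 8*d^2 + 20*d - 16) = (d - 4)^2*(d - 2)*(d^2 - 4*d + 4) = (d - 4)^2*(d - 2)^2*(d - 2)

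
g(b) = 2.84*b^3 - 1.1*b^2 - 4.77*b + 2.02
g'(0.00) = -4.77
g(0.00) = 2.02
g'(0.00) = -4.77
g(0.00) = 2.02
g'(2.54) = 44.61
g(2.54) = 29.35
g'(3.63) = 99.51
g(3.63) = 106.05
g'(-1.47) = 16.87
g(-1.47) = -2.37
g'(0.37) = -4.42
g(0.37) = 0.25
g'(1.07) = 2.63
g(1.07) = -0.86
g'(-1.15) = 9.03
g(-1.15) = 1.73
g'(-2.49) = 53.53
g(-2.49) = -36.77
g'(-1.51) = 17.98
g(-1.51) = -3.06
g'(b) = 8.52*b^2 - 2.2*b - 4.77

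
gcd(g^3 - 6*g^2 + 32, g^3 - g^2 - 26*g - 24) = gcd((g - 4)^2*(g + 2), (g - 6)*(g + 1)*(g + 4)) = 1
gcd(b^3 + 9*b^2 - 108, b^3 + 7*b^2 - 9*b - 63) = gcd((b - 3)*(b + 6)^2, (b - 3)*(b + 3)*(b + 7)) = b - 3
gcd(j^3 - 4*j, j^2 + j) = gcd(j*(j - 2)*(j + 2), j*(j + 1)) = j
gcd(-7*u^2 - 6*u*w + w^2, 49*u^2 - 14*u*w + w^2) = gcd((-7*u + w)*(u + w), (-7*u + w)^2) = 7*u - w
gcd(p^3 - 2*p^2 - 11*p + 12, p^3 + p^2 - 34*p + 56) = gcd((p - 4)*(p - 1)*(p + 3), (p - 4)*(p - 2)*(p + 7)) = p - 4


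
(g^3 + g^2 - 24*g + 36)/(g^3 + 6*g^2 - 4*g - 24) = (g - 3)/(g + 2)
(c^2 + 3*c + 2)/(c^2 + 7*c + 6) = (c + 2)/(c + 6)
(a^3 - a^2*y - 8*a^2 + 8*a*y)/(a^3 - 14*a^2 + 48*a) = (a - y)/(a - 6)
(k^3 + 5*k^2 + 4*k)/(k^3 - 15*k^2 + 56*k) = (k^2 + 5*k + 4)/(k^2 - 15*k + 56)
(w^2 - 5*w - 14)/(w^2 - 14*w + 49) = (w + 2)/(w - 7)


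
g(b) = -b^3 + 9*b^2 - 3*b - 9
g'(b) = -3*b^2 + 18*b - 3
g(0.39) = -8.86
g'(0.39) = 3.56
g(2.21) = 17.53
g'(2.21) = 22.13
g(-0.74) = -1.45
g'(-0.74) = -17.96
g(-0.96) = 3.06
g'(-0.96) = -23.04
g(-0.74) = -1.45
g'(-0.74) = -17.96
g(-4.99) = 354.32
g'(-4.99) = -167.52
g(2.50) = 24.12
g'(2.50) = 23.25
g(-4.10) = 223.51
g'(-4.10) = -127.23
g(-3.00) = 108.00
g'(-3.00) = -84.00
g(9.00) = -36.00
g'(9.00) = -84.00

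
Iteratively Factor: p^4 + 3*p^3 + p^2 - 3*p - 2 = (p + 1)*(p^3 + 2*p^2 - p - 2) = (p + 1)*(p + 2)*(p^2 - 1) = (p - 1)*(p + 1)*(p + 2)*(p + 1)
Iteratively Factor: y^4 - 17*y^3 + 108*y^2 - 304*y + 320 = (y - 4)*(y^3 - 13*y^2 + 56*y - 80) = (y - 4)^2*(y^2 - 9*y + 20) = (y - 4)^3*(y - 5)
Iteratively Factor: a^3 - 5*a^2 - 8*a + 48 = (a - 4)*(a^2 - a - 12) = (a - 4)*(a + 3)*(a - 4)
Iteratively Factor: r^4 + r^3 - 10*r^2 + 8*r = (r - 2)*(r^3 + 3*r^2 - 4*r) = r*(r - 2)*(r^2 + 3*r - 4) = r*(r - 2)*(r - 1)*(r + 4)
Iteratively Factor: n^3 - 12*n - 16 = (n + 2)*(n^2 - 2*n - 8) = (n + 2)^2*(n - 4)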